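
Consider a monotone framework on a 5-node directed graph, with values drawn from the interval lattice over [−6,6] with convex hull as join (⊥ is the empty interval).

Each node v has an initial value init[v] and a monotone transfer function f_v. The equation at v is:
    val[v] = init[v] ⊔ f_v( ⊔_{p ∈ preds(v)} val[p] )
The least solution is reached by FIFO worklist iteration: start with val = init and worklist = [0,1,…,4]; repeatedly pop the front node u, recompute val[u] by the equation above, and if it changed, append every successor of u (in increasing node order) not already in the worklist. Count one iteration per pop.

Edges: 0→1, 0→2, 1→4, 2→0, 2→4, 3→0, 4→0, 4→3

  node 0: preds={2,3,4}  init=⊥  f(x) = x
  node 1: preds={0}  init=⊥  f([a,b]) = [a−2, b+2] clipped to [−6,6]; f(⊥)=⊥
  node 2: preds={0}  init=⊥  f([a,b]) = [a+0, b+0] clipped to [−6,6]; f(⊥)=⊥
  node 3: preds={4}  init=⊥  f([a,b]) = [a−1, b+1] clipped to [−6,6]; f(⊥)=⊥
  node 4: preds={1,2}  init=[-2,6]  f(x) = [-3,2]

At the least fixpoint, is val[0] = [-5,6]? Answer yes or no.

no

Iteration log — 15 steps:
  step 1. node 0  ⊔preds=[-2,6]  new=[-2,6]  old=⊥  +wl: 
  step 2. node 1  ⊔preds=[-2,6]  new=[-4,6]  old=⊥  +wl: 
  step 3. node 2  ⊔preds=[-2,6]  new=[-2,6]  old=⊥  +wl: 0
  step 4. node 3  ⊔preds=[-2,6]  new=[-3,6]  old=⊥  +wl: 
  step 5. node 4  ⊔preds=[-4,6]  new=[-3,6]  old=[-2,6]  +wl: 3
  step 6. node 0  ⊔preds=[-3,6]  new=[-3,6]  old=[-2,6]  +wl: 1,2
  step 7. node 3  ⊔preds=[-3,6]  new=[-4,6]  old=[-3,6]  +wl: 0
  step 8. node 1  ⊔preds=[-3,6]  new=[-5,6]  old=[-4,6]  +wl: 4
  step 9. node 2  ⊔preds=[-3,6]  new=[-3,6]  old=[-2,6]  +wl: 
  step 10. node 0  ⊔preds=[-4,6]  new=[-4,6]  old=[-3,6]  +wl: 1,2
  step 11. node 4  ⊔preds=[-5,6]  new=[-3,6]  stable
  step 12. node 1  ⊔preds=[-4,6]  new=[-6,6]  old=[-5,6]  +wl: 4
  step 13. node 2  ⊔preds=[-4,6]  new=[-4,6]  old=[-3,6]  +wl: 0
  step 14. node 4  ⊔preds=[-6,6]  new=[-3,6]  stable
  step 15. node 0  ⊔preds=[-4,6]  new=[-4,6]  stable

Least fixpoint reached:
  node 0: [-4,6]
  node 1: [-6,6]
  node 2: [-4,6]
  node 3: [-4,6]
  node 4: [-3,6]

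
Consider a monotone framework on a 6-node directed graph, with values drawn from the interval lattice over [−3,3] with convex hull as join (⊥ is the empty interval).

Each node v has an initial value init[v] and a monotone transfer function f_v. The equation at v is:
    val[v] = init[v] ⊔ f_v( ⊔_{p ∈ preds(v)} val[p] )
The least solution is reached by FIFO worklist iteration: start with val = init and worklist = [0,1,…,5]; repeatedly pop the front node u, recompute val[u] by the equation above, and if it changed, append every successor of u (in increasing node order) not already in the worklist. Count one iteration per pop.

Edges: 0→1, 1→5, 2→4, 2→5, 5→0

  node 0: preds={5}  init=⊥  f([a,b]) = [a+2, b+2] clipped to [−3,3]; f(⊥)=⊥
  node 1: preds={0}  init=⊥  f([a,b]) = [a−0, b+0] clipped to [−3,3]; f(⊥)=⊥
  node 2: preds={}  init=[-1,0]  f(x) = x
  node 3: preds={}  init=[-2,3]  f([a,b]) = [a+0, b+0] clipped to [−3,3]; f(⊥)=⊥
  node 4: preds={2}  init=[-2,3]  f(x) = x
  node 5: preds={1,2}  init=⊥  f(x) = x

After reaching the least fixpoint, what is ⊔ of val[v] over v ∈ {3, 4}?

[-2,3]

Trace (13 dequeues):
  [1] u=0 | in ⊥ | out ⊥ | ==
  [2] u=1 | in ⊥ | out ⊥ | ==
  [3] u=2 | in ⊥ | out [-1,0] | ==
  [4] u=3 | in ⊥ | out [-2,3] | ==
  [5] u=4 | in [-1,0] | out [-2,3] | ==
  [6] u=5 | in [-1,0] | out [-1,0] | prev ⊥ | push {0}
  [7] u=0 | in [-1,0] | out [1,2] | prev ⊥ | push {1}
  [8] u=1 | in [1,2] | out [1,2] | prev ⊥ | push {5}
  [9] u=5 | in [-1,2] | out [-1,2] | prev [-1,0] | push {0}
  [10] u=0 | in [-1,2] | out [1,3] | prev [1,2] | push {1}
  [11] u=1 | in [1,3] | out [1,3] | prev [1,2] | push {5}
  [12] u=5 | in [-1,3] | out [-1,3] | prev [-1,2] | push {0}
  [13] u=0 | in [-1,3] | out [1,3] | ==

Converged values:
  [0] [1,3]
  [1] [1,3]
  [2] [-1,0]
  [3] [-2,3]
  [4] [-2,3]
  [5] [-1,3]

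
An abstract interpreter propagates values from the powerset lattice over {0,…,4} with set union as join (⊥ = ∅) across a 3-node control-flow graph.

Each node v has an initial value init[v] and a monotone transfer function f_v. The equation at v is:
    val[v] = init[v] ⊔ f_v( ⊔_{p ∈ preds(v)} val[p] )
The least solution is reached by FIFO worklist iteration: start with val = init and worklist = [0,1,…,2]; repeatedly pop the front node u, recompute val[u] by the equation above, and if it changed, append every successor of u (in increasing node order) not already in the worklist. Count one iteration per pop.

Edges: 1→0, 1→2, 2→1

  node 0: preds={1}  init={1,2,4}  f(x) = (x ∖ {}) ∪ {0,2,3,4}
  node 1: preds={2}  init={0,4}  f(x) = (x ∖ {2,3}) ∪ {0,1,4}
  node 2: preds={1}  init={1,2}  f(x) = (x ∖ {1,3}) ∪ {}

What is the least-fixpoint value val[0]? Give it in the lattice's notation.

{0,1,2,3,4}

Worklist (5 pops):
  #1 pop 0: in={0,4} → {0,1,2,3,4} (was {1,2,4}); enqueue []
  #2 pop 1: in={1,2} → {0,1,4} (was {0,4}); enqueue [0]
  #3 pop 2: in={0,1,4} → {0,1,2,4} (was {1,2}); enqueue [1]
  #4 pop 0: in={0,1,4} → {0,1,2,3,4} (no change)
  #5 pop 1: in={0,1,2,4} → {0,1,4} (no change)

Fixpoint:
  val[0] = {0,1,2,3,4}
  val[1] = {0,1,4}
  val[2] = {0,1,2,4}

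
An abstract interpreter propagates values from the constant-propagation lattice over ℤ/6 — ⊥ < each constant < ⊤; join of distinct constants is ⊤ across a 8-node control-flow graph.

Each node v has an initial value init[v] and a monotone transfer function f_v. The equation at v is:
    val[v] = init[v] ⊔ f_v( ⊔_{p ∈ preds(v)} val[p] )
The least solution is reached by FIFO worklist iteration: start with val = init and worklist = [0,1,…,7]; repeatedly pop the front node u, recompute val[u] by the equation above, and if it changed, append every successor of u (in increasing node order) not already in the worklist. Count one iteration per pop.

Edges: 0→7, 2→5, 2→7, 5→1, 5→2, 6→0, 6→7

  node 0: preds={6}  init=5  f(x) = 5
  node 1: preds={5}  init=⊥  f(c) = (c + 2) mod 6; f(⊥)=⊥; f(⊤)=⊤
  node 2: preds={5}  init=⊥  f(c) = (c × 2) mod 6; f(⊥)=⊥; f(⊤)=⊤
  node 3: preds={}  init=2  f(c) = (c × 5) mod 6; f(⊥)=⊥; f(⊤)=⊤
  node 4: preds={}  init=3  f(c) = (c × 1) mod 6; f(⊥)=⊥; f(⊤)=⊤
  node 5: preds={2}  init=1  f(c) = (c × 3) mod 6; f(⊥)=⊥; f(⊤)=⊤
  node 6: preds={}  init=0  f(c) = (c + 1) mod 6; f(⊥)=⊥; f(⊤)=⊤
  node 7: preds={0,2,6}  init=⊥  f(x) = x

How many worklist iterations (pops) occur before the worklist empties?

12

Iteration log — 12 steps:
  step 1. node 0  ⊔preds=0  new=5  stable
  step 2. node 1  ⊔preds=1  new=3  old=⊥  +wl: 
  step 3. node 2  ⊔preds=1  new=2  old=⊥  +wl: 
  step 4. node 3  ⊔preds=⊥  new=2  stable
  step 5. node 4  ⊔preds=⊥  new=3  stable
  step 6. node 5  ⊔preds=2  new=⊤  old=1  +wl: 1,2
  step 7. node 6  ⊔preds=⊥  new=0  stable
  step 8. node 7  ⊔preds=⊤  new=⊤  old=⊥  +wl: 
  step 9. node 1  ⊔preds=⊤  new=⊤  old=3  +wl: 
  step 10. node 2  ⊔preds=⊤  new=⊤  old=2  +wl: 5,7
  step 11. node 5  ⊔preds=⊤  new=⊤  stable
  step 12. node 7  ⊔preds=⊤  new=⊤  stable

Least fixpoint reached:
  node 0: 5
  node 1: ⊤
  node 2: ⊤
  node 3: 2
  node 4: 3
  node 5: ⊤
  node 6: 0
  node 7: ⊤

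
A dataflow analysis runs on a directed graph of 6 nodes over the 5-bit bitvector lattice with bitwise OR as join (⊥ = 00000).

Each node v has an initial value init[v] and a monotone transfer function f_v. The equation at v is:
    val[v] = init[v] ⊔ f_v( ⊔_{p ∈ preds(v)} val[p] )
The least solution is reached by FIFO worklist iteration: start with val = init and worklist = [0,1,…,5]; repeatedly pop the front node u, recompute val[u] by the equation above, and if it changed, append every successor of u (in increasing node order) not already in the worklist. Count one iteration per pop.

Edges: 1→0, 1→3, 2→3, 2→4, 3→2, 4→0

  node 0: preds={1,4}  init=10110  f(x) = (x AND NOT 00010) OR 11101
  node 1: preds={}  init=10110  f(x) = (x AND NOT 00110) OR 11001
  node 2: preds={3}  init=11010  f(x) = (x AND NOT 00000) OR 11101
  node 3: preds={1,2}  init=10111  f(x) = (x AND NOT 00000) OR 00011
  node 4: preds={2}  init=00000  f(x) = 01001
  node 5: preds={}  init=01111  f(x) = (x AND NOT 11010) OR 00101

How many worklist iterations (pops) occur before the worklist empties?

8

Worklist (8 pops):
  #1 pop 0: in=10110 → 11111 (was 10110); enqueue []
  #2 pop 1: in=00000 → 11111 (was 10110); enqueue [0]
  #3 pop 2: in=10111 → 11111 (was 11010); enqueue []
  #4 pop 3: in=11111 → 11111 (was 10111); enqueue [2]
  #5 pop 4: in=11111 → 01001 (was 00000); enqueue []
  #6 pop 5: in=00000 → 01111 (no change)
  #7 pop 0: in=11111 → 11111 (no change)
  #8 pop 2: in=11111 → 11111 (no change)

Fixpoint:
  val[0] = 11111
  val[1] = 11111
  val[2] = 11111
  val[3] = 11111
  val[4] = 01001
  val[5] = 01111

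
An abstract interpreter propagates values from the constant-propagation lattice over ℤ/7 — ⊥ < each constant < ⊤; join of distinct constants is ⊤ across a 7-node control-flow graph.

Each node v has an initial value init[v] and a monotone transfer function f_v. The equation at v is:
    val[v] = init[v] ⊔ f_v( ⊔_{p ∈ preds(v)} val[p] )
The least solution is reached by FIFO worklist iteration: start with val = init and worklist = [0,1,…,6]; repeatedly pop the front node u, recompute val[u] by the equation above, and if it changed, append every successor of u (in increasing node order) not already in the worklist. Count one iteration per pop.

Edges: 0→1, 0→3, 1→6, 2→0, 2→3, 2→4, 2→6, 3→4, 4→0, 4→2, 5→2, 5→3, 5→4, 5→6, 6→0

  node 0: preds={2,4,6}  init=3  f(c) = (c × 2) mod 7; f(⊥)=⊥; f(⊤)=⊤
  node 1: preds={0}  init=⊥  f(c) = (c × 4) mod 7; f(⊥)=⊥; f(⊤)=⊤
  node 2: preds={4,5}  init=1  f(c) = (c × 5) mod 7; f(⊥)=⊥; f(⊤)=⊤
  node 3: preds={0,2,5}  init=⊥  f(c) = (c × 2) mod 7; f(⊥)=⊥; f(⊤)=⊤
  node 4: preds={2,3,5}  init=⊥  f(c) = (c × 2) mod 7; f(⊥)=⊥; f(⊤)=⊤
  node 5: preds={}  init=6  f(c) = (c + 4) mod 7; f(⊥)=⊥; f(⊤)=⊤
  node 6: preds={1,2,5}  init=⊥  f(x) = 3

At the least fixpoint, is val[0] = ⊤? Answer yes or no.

Iteration log — 9 steps:
  step 1. node 0  ⊔preds=1  new=⊤  old=3  +wl: 
  step 2. node 1  ⊔preds=⊤  new=⊤  old=⊥  +wl: 
  step 3. node 2  ⊔preds=6  new=⊤  old=1  +wl: 0
  step 4. node 3  ⊔preds=⊤  new=⊤  old=⊥  +wl: 
  step 5. node 4  ⊔preds=⊤  new=⊤  old=⊥  +wl: 2
  step 6. node 5  ⊔preds=⊥  new=6  stable
  step 7. node 6  ⊔preds=⊤  new=3  old=⊥  +wl: 
  step 8. node 0  ⊔preds=⊤  new=⊤  stable
  step 9. node 2  ⊔preds=⊤  new=⊤  stable

Least fixpoint reached:
  node 0: ⊤
  node 1: ⊤
  node 2: ⊤
  node 3: ⊤
  node 4: ⊤
  node 5: 6
  node 6: 3

yes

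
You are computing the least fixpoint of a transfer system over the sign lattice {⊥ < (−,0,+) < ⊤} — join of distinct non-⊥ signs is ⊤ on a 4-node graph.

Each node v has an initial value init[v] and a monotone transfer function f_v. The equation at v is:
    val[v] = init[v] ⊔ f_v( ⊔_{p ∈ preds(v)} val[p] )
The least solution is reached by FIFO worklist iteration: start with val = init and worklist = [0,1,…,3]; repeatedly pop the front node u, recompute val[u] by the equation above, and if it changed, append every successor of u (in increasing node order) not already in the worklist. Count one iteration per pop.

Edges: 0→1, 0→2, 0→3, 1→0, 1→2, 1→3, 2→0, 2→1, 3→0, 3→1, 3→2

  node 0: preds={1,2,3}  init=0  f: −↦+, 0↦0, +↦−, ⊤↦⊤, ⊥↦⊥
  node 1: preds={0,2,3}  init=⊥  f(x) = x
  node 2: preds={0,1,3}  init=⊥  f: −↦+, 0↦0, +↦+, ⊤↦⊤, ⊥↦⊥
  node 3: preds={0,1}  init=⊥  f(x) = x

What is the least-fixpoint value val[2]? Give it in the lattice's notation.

Trace (7 dequeues):
  [1] u=0 | in ⊥ | out 0 | ==
  [2] u=1 | in 0 | out 0 | prev ⊥ | push {0}
  [3] u=2 | in 0 | out 0 | prev ⊥ | push {1}
  [4] u=3 | in 0 | out 0 | prev ⊥ | push {2}
  [5] u=0 | in 0 | out 0 | ==
  [6] u=1 | in 0 | out 0 | ==
  [7] u=2 | in 0 | out 0 | ==

Converged values:
  [0] 0
  [1] 0
  [2] 0
  [3] 0

0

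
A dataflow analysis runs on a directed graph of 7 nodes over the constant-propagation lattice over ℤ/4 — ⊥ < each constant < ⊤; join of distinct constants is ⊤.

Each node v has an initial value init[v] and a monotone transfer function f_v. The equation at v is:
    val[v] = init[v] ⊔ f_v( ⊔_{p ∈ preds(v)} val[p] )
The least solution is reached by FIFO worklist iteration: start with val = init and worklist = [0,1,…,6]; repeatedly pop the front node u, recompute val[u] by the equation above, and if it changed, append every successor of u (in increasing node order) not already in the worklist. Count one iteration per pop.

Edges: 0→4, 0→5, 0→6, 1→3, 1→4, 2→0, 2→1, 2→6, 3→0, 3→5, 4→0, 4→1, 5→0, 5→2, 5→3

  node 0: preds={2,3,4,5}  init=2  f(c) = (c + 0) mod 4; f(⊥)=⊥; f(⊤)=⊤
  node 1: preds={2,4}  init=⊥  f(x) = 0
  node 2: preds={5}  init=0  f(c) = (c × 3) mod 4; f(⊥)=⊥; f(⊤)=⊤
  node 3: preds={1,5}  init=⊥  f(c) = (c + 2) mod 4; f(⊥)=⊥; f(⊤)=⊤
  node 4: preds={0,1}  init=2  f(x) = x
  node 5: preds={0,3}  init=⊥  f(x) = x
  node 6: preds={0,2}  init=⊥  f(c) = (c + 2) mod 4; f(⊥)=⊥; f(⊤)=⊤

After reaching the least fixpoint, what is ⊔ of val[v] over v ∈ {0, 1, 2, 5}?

Iteration log — 15 steps:
  step 1. node 0  ⊔preds=⊤  new=⊤  old=2  +wl: 
  step 2. node 1  ⊔preds=⊤  new=0  old=⊥  +wl: 
  step 3. node 2  ⊔preds=⊥  new=0  stable
  step 4. node 3  ⊔preds=0  new=2  old=⊥  +wl: 0
  step 5. node 4  ⊔preds=⊤  new=⊤  old=2  +wl: 1
  step 6. node 5  ⊔preds=⊤  new=⊤  old=⊥  +wl: 2,3
  step 7. node 6  ⊔preds=⊤  new=⊤  old=⊥  +wl: 
  step 8. node 0  ⊔preds=⊤  new=⊤  stable
  step 9. node 1  ⊔preds=⊤  new=0  stable
  step 10. node 2  ⊔preds=⊤  new=⊤  old=0  +wl: 0,1,6
  step 11. node 3  ⊔preds=⊤  new=⊤  old=2  +wl: 5
  step 12. node 0  ⊔preds=⊤  new=⊤  stable
  step 13. node 1  ⊔preds=⊤  new=0  stable
  step 14. node 6  ⊔preds=⊤  new=⊤  stable
  step 15. node 5  ⊔preds=⊤  new=⊤  stable

Least fixpoint reached:
  node 0: ⊤
  node 1: 0
  node 2: ⊤
  node 3: ⊤
  node 4: ⊤
  node 5: ⊤
  node 6: ⊤

⊤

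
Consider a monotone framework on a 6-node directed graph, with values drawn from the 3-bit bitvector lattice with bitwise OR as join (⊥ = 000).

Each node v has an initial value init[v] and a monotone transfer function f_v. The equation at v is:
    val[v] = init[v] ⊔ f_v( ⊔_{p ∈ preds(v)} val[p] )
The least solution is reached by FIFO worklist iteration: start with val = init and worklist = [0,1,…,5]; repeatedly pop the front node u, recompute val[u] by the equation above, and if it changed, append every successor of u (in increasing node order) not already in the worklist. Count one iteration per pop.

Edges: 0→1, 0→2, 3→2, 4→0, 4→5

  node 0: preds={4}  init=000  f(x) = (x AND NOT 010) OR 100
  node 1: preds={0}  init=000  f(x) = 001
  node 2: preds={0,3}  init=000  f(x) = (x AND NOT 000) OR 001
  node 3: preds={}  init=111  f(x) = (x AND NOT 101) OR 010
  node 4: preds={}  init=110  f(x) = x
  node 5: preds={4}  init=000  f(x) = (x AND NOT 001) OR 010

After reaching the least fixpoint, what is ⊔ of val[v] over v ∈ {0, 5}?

Trace (6 dequeues):
  [1] u=0 | in 110 | out 100 | prev 000 | push {}
  [2] u=1 | in 100 | out 001 | prev 000 | push {}
  [3] u=2 | in 111 | out 111 | prev 000 | push {}
  [4] u=3 | in 000 | out 111 | ==
  [5] u=4 | in 000 | out 110 | ==
  [6] u=5 | in 110 | out 110 | prev 000 | push {}

Converged values:
  [0] 100
  [1] 001
  [2] 111
  [3] 111
  [4] 110
  [5] 110

110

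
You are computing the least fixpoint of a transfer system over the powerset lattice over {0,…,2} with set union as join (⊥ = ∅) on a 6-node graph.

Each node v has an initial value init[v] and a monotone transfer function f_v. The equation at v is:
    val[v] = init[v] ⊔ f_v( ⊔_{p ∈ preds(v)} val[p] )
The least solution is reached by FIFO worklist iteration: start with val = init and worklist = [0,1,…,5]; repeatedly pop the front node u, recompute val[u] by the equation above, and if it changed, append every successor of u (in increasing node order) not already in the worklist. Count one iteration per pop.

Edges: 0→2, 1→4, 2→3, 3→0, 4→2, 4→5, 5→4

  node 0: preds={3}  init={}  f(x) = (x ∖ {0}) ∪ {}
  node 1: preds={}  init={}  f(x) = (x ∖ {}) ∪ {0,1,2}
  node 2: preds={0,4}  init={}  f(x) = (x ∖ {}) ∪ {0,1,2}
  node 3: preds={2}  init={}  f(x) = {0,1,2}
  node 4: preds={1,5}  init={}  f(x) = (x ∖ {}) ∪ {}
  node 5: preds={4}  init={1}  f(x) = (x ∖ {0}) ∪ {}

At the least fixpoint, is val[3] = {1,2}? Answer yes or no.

no

Iteration log — 9 steps:
  step 1. node 0  ⊔preds={}  new={}  stable
  step 2. node 1  ⊔preds={}  new={0,1,2}  old={}  +wl: 
  step 3. node 2  ⊔preds={}  new={0,1,2}  old={}  +wl: 
  step 4. node 3  ⊔preds={0,1,2}  new={0,1,2}  old={}  +wl: 0
  step 5. node 4  ⊔preds={0,1,2}  new={0,1,2}  old={}  +wl: 2
  step 6. node 5  ⊔preds={0,1,2}  new={1,2}  old={1}  +wl: 4
  step 7. node 0  ⊔preds={0,1,2}  new={1,2}  old={}  +wl: 
  step 8. node 2  ⊔preds={0,1,2}  new={0,1,2}  stable
  step 9. node 4  ⊔preds={0,1,2}  new={0,1,2}  stable

Least fixpoint reached:
  node 0: {1,2}
  node 1: {0,1,2}
  node 2: {0,1,2}
  node 3: {0,1,2}
  node 4: {0,1,2}
  node 5: {1,2}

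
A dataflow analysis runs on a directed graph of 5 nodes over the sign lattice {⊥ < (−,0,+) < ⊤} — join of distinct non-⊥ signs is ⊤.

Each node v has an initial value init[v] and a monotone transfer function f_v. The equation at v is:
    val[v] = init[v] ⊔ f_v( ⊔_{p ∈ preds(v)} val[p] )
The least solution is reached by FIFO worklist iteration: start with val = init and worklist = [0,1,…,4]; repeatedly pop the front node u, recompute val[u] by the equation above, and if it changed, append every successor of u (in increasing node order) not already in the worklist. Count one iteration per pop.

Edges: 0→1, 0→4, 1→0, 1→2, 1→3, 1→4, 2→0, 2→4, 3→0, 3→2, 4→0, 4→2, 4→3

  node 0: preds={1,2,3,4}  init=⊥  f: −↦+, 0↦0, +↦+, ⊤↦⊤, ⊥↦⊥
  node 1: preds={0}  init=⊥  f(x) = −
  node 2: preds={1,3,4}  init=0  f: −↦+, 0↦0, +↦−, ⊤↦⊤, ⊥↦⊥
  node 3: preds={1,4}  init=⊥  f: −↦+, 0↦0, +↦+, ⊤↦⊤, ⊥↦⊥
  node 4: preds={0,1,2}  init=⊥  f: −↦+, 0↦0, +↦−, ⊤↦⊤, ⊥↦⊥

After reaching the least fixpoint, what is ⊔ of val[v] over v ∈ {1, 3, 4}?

⊤

Worklist (12 pops):
  #1 pop 0: in=0 → 0 (was ⊥); enqueue []
  #2 pop 1: in=0 → − (was ⊥); enqueue [0]
  #3 pop 2: in=− → ⊤ (was 0); enqueue []
  #4 pop 3: in=− → + (was ⊥); enqueue [2]
  #5 pop 4: in=⊤ → ⊤ (was ⊥); enqueue [3]
  #6 pop 0: in=⊤ → ⊤ (was 0); enqueue [1,4]
  #7 pop 2: in=⊤ → ⊤ (no change)
  #8 pop 3: in=⊤ → ⊤ (was +); enqueue [0,2]
  #9 pop 1: in=⊤ → − (no change)
  #10 pop 4: in=⊤ → ⊤ (no change)
  #11 pop 0: in=⊤ → ⊤ (no change)
  #12 pop 2: in=⊤ → ⊤ (no change)

Fixpoint:
  val[0] = ⊤
  val[1] = −
  val[2] = ⊤
  val[3] = ⊤
  val[4] = ⊤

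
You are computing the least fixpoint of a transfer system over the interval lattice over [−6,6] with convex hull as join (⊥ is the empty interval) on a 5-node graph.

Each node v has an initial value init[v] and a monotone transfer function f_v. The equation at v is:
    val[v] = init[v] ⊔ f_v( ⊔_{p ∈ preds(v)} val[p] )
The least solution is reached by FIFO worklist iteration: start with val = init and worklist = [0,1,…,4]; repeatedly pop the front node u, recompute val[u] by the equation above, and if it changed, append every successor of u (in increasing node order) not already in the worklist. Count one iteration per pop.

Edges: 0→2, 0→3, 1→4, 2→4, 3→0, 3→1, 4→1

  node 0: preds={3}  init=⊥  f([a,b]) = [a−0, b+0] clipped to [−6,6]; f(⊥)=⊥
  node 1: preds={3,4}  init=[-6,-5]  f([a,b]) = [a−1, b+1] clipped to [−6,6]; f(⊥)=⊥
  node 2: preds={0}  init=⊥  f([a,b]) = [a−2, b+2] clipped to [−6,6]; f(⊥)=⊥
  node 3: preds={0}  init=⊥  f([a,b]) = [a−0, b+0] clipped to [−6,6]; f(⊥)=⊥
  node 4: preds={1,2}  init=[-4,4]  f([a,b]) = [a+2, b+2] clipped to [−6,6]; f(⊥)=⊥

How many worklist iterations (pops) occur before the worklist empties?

Trace (7 dequeues):
  [1] u=0 | in ⊥ | out ⊥ | ==
  [2] u=1 | in [-4,4] | out [-6,5] | prev [-6,-5] | push {}
  [3] u=2 | in ⊥ | out ⊥ | ==
  [4] u=3 | in ⊥ | out ⊥ | ==
  [5] u=4 | in [-6,5] | out [-4,6] | prev [-4,4] | push {1}
  [6] u=1 | in [-4,6] | out [-6,6] | prev [-6,5] | push {4}
  [7] u=4 | in [-6,6] | out [-4,6] | ==

Converged values:
  [0] ⊥
  [1] [-6,6]
  [2] ⊥
  [3] ⊥
  [4] [-4,6]

7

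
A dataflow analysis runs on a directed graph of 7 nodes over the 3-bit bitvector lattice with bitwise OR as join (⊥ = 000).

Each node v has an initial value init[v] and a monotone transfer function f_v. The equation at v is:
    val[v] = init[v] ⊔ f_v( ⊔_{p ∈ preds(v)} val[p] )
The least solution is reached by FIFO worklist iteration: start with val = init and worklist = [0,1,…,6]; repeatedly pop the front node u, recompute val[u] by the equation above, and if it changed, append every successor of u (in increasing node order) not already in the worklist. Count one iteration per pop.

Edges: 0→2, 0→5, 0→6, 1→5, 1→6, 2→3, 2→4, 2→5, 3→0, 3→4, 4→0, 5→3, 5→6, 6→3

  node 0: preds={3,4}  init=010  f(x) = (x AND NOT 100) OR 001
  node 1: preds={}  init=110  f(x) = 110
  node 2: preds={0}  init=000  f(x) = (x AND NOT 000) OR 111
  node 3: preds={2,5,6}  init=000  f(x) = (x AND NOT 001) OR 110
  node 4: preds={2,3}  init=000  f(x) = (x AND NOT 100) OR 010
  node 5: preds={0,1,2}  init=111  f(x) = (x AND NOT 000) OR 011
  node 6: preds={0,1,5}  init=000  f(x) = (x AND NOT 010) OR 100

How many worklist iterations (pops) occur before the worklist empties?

9

Worklist (9 pops):
  #1 pop 0: in=000 → 011 (was 010); enqueue []
  #2 pop 1: in=000 → 110 (no change)
  #3 pop 2: in=011 → 111 (was 000); enqueue []
  #4 pop 3: in=111 → 110 (was 000); enqueue [0]
  #5 pop 4: in=111 → 011 (was 000); enqueue []
  #6 pop 5: in=111 → 111 (no change)
  #7 pop 6: in=111 → 101 (was 000); enqueue [3]
  #8 pop 0: in=111 → 011 (no change)
  #9 pop 3: in=111 → 110 (no change)

Fixpoint:
  val[0] = 011
  val[1] = 110
  val[2] = 111
  val[3] = 110
  val[4] = 011
  val[5] = 111
  val[6] = 101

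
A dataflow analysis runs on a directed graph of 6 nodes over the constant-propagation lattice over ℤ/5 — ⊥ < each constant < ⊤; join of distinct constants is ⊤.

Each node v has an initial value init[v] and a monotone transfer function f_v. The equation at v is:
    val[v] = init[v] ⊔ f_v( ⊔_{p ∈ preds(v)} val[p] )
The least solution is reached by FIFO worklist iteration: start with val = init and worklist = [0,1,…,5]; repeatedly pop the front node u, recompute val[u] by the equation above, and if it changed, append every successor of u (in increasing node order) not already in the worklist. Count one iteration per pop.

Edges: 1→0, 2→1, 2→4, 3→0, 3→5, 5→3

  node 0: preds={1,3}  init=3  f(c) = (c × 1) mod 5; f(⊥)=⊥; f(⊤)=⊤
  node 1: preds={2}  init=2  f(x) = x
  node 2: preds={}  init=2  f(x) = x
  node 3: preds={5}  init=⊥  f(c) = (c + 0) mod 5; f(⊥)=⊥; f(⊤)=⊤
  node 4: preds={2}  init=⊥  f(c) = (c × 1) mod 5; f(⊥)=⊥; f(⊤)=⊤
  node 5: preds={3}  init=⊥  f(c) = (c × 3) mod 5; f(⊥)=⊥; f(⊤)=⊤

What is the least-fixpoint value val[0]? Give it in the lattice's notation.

⊤

Worklist (6 pops):
  #1 pop 0: in=2 → ⊤ (was 3); enqueue []
  #2 pop 1: in=2 → 2 (no change)
  #3 pop 2: in=⊥ → 2 (no change)
  #4 pop 3: in=⊥ → ⊥ (no change)
  #5 pop 4: in=2 → 2 (was ⊥); enqueue []
  #6 pop 5: in=⊥ → ⊥ (no change)

Fixpoint:
  val[0] = ⊤
  val[1] = 2
  val[2] = 2
  val[3] = ⊥
  val[4] = 2
  val[5] = ⊥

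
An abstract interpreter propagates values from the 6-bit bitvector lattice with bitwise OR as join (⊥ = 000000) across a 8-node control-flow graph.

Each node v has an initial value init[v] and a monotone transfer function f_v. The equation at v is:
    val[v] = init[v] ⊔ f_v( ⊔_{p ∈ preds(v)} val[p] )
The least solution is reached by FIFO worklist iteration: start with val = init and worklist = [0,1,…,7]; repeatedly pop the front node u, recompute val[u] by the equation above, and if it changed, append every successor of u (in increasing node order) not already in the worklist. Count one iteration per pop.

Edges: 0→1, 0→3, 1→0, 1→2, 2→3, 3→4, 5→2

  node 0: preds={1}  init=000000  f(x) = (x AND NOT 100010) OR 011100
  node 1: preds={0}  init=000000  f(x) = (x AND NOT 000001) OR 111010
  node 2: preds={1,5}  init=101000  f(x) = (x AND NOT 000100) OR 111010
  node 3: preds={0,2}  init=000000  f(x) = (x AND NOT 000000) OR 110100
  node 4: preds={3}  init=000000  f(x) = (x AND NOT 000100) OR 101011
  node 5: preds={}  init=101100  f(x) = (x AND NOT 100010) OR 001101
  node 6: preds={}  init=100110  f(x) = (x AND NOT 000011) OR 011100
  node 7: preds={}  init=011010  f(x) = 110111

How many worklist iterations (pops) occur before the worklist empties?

12

Worklist (12 pops):
  #1 pop 0: in=000000 → 011100 (was 000000); enqueue []
  #2 pop 1: in=011100 → 111110 (was 000000); enqueue [0]
  #3 pop 2: in=111110 → 111010 (was 101000); enqueue []
  #4 pop 3: in=111110 → 111110 (was 000000); enqueue []
  #5 pop 4: in=111110 → 111011 (was 000000); enqueue []
  #6 pop 5: in=000000 → 101101 (was 101100); enqueue [2]
  #7 pop 6: in=000000 → 111110 (was 100110); enqueue []
  #8 pop 7: in=000000 → 111111 (was 011010); enqueue []
  #9 pop 0: in=111110 → 011100 (no change)
  #10 pop 2: in=111111 → 111011 (was 111010); enqueue [3]
  #11 pop 3: in=111111 → 111111 (was 111110); enqueue [4]
  #12 pop 4: in=111111 → 111011 (no change)

Fixpoint:
  val[0] = 011100
  val[1] = 111110
  val[2] = 111011
  val[3] = 111111
  val[4] = 111011
  val[5] = 101101
  val[6] = 111110
  val[7] = 111111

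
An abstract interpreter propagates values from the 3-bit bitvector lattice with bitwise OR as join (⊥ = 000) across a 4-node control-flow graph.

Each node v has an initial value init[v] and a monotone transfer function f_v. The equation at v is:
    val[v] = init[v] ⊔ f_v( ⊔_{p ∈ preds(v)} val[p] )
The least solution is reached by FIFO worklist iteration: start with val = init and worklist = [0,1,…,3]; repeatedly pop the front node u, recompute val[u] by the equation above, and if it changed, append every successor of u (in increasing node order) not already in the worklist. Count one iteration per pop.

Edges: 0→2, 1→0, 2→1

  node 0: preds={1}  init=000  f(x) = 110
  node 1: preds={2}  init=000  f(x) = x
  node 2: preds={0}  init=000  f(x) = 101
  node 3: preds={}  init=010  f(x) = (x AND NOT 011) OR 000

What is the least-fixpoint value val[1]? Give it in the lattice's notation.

Trace (6 dequeues):
  [1] u=0 | in 000 | out 110 | prev 000 | push {}
  [2] u=1 | in 000 | out 000 | ==
  [3] u=2 | in 110 | out 101 | prev 000 | push {1}
  [4] u=3 | in 000 | out 010 | ==
  [5] u=1 | in 101 | out 101 | prev 000 | push {0}
  [6] u=0 | in 101 | out 110 | ==

Converged values:
  [0] 110
  [1] 101
  [2] 101
  [3] 010

101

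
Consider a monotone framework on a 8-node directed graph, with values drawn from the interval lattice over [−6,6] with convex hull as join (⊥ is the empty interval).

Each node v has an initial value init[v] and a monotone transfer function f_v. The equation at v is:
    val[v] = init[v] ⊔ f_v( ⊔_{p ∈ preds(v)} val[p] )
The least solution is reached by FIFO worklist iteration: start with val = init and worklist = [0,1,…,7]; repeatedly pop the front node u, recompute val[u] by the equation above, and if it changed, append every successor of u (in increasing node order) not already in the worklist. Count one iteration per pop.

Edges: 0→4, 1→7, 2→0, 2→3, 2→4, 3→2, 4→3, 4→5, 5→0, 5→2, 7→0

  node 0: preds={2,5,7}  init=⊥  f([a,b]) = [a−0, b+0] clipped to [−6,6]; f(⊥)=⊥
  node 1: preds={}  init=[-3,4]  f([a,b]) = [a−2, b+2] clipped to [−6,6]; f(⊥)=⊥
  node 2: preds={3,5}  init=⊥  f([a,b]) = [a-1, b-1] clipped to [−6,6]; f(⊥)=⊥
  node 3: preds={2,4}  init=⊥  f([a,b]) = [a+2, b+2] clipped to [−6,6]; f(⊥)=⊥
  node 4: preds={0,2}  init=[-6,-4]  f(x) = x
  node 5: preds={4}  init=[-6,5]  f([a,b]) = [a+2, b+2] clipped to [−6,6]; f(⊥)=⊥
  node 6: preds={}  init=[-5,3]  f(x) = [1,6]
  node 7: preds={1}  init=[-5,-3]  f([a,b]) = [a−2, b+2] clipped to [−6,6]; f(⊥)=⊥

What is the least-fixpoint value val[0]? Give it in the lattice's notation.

[-6,6]

Worklist (15 pops):
  #1 pop 0: in=[-6,5] → [-6,5] (was ⊥); enqueue []
  #2 pop 1: in=⊥ → [-3,4] (no change)
  #3 pop 2: in=[-6,5] → [-6,4] (was ⊥); enqueue [0]
  #4 pop 3: in=[-6,4] → [-4,6] (was ⊥); enqueue [2]
  #5 pop 4: in=[-6,5] → [-6,5] (was [-6,-4]); enqueue [3]
  #6 pop 5: in=[-6,5] → [-6,6] (was [-6,5]); enqueue []
  #7 pop 6: in=⊥ → [-5,6] (was [-5,3]); enqueue []
  #8 pop 7: in=[-3,4] → [-5,6] (was [-5,-3]); enqueue []
  #9 pop 0: in=[-6,6] → [-6,6] (was [-6,5]); enqueue [4]
  #10 pop 2: in=[-6,6] → [-6,5] (was [-6,4]); enqueue [0]
  #11 pop 3: in=[-6,5] → [-4,6] (no change)
  #12 pop 4: in=[-6,6] → [-6,6] (was [-6,5]); enqueue [3,5]
  #13 pop 0: in=[-6,6] → [-6,6] (no change)
  #14 pop 3: in=[-6,6] → [-4,6] (no change)
  #15 pop 5: in=[-6,6] → [-6,6] (no change)

Fixpoint:
  val[0] = [-6,6]
  val[1] = [-3,4]
  val[2] = [-6,5]
  val[3] = [-4,6]
  val[4] = [-6,6]
  val[5] = [-6,6]
  val[6] = [-5,6]
  val[7] = [-5,6]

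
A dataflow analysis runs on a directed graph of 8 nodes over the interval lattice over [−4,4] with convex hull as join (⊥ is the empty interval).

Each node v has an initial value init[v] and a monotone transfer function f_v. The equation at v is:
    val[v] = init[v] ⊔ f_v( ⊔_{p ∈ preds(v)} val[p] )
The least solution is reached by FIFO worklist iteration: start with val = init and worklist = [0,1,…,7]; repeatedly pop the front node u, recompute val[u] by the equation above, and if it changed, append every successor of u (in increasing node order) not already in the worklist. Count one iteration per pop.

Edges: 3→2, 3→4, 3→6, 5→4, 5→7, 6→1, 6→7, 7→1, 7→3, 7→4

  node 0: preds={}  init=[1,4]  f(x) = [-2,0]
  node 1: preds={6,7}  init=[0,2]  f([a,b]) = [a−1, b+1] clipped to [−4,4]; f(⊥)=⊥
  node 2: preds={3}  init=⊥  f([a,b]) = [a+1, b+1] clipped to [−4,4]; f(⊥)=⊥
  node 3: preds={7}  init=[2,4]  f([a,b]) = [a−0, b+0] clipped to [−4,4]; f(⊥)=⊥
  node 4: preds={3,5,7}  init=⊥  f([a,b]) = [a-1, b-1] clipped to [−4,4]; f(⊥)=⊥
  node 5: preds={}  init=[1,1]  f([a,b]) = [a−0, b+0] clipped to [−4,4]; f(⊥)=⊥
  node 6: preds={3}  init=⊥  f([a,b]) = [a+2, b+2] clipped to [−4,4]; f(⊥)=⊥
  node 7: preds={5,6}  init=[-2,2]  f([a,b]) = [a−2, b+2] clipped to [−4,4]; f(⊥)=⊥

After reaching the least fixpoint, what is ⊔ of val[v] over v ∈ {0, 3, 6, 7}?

Iteration log — 12 steps:
  step 1. node 0  ⊔preds=⊥  new=[-2,4]  old=[1,4]  +wl: 
  step 2. node 1  ⊔preds=[-2,2]  new=[-3,3]  old=[0,2]  +wl: 
  step 3. node 2  ⊔preds=[2,4]  new=[3,4]  old=⊥  +wl: 
  step 4. node 3  ⊔preds=[-2,2]  new=[-2,4]  old=[2,4]  +wl: 2
  step 5. node 4  ⊔preds=[-2,4]  new=[-3,3]  old=⊥  +wl: 
  step 6. node 5  ⊔preds=⊥  new=[1,1]  stable
  step 7. node 6  ⊔preds=[-2,4]  new=[0,4]  old=⊥  +wl: 1
  step 8. node 7  ⊔preds=[0,4]  new=[-2,4]  old=[-2,2]  +wl: 3,4
  step 9. node 2  ⊔preds=[-2,4]  new=[-1,4]  old=[3,4]  +wl: 
  step 10. node 1  ⊔preds=[-2,4]  new=[-3,4]  old=[-3,3]  +wl: 
  step 11. node 3  ⊔preds=[-2,4]  new=[-2,4]  stable
  step 12. node 4  ⊔preds=[-2,4]  new=[-3,3]  stable

Least fixpoint reached:
  node 0: [-2,4]
  node 1: [-3,4]
  node 2: [-1,4]
  node 3: [-2,4]
  node 4: [-3,3]
  node 5: [1,1]
  node 6: [0,4]
  node 7: [-2,4]

[-2,4]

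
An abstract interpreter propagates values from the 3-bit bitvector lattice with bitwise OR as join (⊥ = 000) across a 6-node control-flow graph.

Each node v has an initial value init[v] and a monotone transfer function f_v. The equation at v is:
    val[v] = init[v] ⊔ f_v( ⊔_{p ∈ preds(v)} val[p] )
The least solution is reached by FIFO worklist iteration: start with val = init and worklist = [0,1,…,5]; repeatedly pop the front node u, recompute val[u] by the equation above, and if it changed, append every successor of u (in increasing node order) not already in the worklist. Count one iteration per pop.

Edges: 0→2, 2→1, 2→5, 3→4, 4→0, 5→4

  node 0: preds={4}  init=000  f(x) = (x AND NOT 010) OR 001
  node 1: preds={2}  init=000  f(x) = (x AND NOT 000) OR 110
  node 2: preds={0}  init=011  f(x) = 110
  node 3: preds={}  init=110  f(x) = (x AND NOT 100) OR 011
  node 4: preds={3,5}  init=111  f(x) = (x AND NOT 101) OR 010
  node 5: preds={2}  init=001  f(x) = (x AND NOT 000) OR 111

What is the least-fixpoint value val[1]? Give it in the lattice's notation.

Trace (8 dequeues):
  [1] u=0 | in 111 | out 101 | prev 000 | push {}
  [2] u=1 | in 011 | out 111 | prev 000 | push {}
  [3] u=2 | in 101 | out 111 | prev 011 | push {1}
  [4] u=3 | in 000 | out 111 | prev 110 | push {}
  [5] u=4 | in 111 | out 111 | ==
  [6] u=5 | in 111 | out 111 | prev 001 | push {4}
  [7] u=1 | in 111 | out 111 | ==
  [8] u=4 | in 111 | out 111 | ==

Converged values:
  [0] 101
  [1] 111
  [2] 111
  [3] 111
  [4] 111
  [5] 111

111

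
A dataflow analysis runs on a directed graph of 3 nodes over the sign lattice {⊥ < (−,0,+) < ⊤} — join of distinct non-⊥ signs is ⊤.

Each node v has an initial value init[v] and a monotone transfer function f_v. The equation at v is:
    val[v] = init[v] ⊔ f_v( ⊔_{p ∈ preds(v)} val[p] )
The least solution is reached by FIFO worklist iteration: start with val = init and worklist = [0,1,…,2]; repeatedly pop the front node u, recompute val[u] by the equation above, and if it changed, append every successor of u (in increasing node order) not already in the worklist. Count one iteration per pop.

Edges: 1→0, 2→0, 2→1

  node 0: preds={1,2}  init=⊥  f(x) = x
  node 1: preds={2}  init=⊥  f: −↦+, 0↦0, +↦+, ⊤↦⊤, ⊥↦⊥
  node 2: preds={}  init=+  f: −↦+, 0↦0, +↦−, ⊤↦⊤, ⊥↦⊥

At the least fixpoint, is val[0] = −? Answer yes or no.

Iteration log — 4 steps:
  step 1. node 0  ⊔preds=+  new=+  old=⊥  +wl: 
  step 2. node 1  ⊔preds=+  new=+  old=⊥  +wl: 0
  step 3. node 2  ⊔preds=⊥  new=+  stable
  step 4. node 0  ⊔preds=+  new=+  stable

Least fixpoint reached:
  node 0: +
  node 1: +
  node 2: +

no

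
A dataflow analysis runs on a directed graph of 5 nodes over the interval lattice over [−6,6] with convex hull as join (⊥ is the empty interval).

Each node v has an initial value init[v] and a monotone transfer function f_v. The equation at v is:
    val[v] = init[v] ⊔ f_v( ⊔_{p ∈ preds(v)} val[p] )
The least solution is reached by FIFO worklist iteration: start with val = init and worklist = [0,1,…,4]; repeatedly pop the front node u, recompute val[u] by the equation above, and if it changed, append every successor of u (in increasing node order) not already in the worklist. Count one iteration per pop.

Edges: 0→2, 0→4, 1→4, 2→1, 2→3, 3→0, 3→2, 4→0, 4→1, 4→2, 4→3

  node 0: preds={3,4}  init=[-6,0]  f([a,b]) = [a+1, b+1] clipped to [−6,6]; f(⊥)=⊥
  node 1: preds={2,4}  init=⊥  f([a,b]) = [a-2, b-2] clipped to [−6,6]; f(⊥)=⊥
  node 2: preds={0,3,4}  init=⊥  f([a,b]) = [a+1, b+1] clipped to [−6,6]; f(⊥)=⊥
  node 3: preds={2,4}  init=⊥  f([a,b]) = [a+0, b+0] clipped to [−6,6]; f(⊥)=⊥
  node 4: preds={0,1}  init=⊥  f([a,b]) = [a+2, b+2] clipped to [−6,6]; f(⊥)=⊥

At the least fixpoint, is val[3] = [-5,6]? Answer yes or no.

Worklist (20 pops):
  #1 pop 0: in=⊥ → [-6,0] (no change)
  #2 pop 1: in=⊥ → ⊥ (no change)
  #3 pop 2: in=[-6,0] → [-5,1] (was ⊥); enqueue [1]
  #4 pop 3: in=[-5,1] → [-5,1] (was ⊥); enqueue [0,2]
  #5 pop 4: in=[-6,0] → [-4,2] (was ⊥); enqueue [3]
  #6 pop 1: in=[-5,2] → [-6,0] (was ⊥); enqueue [4]
  #7 pop 0: in=[-5,2] → [-6,3] (was [-6,0]); enqueue []
  #8 pop 2: in=[-6,3] → [-5,4] (was [-5,1]); enqueue [1]
  #9 pop 3: in=[-5,4] → [-5,4] (was [-5,1]); enqueue [0,2]
  #10 pop 4: in=[-6,3] → [-4,5] (was [-4,2]); enqueue [3]
  #11 pop 1: in=[-5,5] → [-6,3] (was [-6,0]); enqueue [4]
  #12 pop 0: in=[-5,5] → [-6,6] (was [-6,3]); enqueue []
  #13 pop 2: in=[-6,6] → [-5,6] (was [-5,4]); enqueue [1]
  #14 pop 3: in=[-5,6] → [-5,6] (was [-5,4]); enqueue [0,2]
  #15 pop 4: in=[-6,6] → [-4,6] (was [-4,5]); enqueue [3]
  #16 pop 1: in=[-5,6] → [-6,4] (was [-6,3]); enqueue [4]
  #17 pop 0: in=[-5,6] → [-6,6] (no change)
  #18 pop 2: in=[-6,6] → [-5,6] (no change)
  #19 pop 3: in=[-5,6] → [-5,6] (no change)
  #20 pop 4: in=[-6,6] → [-4,6] (no change)

Fixpoint:
  val[0] = [-6,6]
  val[1] = [-6,4]
  val[2] = [-5,6]
  val[3] = [-5,6]
  val[4] = [-4,6]

yes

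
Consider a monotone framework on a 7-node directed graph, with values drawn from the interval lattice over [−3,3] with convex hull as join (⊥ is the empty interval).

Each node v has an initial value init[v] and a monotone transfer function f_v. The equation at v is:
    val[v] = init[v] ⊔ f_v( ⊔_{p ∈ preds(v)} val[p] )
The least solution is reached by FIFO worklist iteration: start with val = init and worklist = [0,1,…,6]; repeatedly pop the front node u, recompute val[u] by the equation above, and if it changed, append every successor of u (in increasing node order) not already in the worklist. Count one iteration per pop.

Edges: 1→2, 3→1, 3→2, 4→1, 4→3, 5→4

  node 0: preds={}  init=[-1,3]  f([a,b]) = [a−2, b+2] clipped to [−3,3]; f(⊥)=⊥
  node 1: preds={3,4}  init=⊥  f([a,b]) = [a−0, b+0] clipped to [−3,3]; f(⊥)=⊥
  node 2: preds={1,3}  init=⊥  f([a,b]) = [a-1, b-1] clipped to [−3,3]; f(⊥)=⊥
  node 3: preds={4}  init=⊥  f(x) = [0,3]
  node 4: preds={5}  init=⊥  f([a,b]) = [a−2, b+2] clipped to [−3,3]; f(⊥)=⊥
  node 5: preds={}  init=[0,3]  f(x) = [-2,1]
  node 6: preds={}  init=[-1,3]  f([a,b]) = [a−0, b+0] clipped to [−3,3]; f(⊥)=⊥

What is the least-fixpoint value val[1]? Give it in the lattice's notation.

[-3,3]

Iteration log — 14 steps:
  step 1. node 0  ⊔preds=⊥  new=[-1,3]  stable
  step 2. node 1  ⊔preds=⊥  new=⊥  stable
  step 3. node 2  ⊔preds=⊥  new=⊥  stable
  step 4. node 3  ⊔preds=⊥  new=[0,3]  old=⊥  +wl: 1,2
  step 5. node 4  ⊔preds=[0,3]  new=[-2,3]  old=⊥  +wl: 3
  step 6. node 5  ⊔preds=⊥  new=[-2,3]  old=[0,3]  +wl: 4
  step 7. node 6  ⊔preds=⊥  new=[-1,3]  stable
  step 8. node 1  ⊔preds=[-2,3]  new=[-2,3]  old=⊥  +wl: 
  step 9. node 2  ⊔preds=[-2,3]  new=[-3,2]  old=⊥  +wl: 
  step 10. node 3  ⊔preds=[-2,3]  new=[0,3]  stable
  step 11. node 4  ⊔preds=[-2,3]  new=[-3,3]  old=[-2,3]  +wl: 1,3
  step 12. node 1  ⊔preds=[-3,3]  new=[-3,3]  old=[-2,3]  +wl: 2
  step 13. node 3  ⊔preds=[-3,3]  new=[0,3]  stable
  step 14. node 2  ⊔preds=[-3,3]  new=[-3,2]  stable

Least fixpoint reached:
  node 0: [-1,3]
  node 1: [-3,3]
  node 2: [-3,2]
  node 3: [0,3]
  node 4: [-3,3]
  node 5: [-2,3]
  node 6: [-1,3]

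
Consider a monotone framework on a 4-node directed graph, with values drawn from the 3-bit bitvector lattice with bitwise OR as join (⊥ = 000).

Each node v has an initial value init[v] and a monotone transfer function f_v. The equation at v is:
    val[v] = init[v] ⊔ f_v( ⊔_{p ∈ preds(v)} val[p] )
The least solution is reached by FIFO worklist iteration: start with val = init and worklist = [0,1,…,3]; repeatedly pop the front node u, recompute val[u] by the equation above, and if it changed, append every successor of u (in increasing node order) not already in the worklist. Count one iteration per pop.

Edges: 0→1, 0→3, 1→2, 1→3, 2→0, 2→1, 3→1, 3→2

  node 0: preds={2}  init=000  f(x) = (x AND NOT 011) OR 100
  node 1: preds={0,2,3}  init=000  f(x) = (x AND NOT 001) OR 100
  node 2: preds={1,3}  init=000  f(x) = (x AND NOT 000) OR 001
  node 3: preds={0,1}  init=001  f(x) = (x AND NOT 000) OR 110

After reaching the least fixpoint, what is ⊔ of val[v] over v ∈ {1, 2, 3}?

Trace (10 dequeues):
  [1] u=0 | in 000 | out 100 | prev 000 | push {}
  [2] u=1 | in 101 | out 100 | prev 000 | push {}
  [3] u=2 | in 101 | out 101 | prev 000 | push {0,1}
  [4] u=3 | in 100 | out 111 | prev 001 | push {2}
  [5] u=0 | in 101 | out 100 | ==
  [6] u=1 | in 111 | out 110 | prev 100 | push {3}
  [7] u=2 | in 111 | out 111 | prev 101 | push {0,1}
  [8] u=3 | in 110 | out 111 | ==
  [9] u=0 | in 111 | out 100 | ==
  [10] u=1 | in 111 | out 110 | ==

Converged values:
  [0] 100
  [1] 110
  [2] 111
  [3] 111

111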